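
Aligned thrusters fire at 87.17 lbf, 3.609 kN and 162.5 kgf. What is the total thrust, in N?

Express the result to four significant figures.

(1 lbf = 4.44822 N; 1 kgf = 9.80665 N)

87.17 lbf × 4.44822 → 387.751 N
3.609 kN × 1000 → 3609 N
162.5 kgf × 9.80665 → 1593.58 N
Combined: 387.751 + 3609 + 1593.58 = 5590.33 N

5590 N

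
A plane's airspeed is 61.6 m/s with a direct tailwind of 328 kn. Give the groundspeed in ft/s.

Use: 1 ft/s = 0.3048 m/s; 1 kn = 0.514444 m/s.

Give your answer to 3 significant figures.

61.6 m/s (already m/s)
328 kn × 0.514444 → 168.738 m/s
Total: 61.6 + 168.738 = 230.338 m/s
In ft/s: 230.338 / 0.3048 = 755.702 ft/s

756 ft/s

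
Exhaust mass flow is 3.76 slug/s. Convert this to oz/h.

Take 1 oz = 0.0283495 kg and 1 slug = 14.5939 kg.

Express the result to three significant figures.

3.76 slug/s × 14.5939 kg/slug = 54.8731 kg/s
54.8731 kg/s ÷ 0.0283495 kg/oz × 3600 s/h = 6.96814×10⁶ oz/h

6.97×10⁶ oz/h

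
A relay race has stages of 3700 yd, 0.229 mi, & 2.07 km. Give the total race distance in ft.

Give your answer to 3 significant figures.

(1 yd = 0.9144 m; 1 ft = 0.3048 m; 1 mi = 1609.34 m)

1.91×10⁴ ft

3700 yd × 0.9144 = 3383.28 m
0.229 mi × 1609.34 = 368.539 m
2.07 km × 1000 = 2070 m
Total: 3383.28 + 368.539 + 2070 = 5821.82 m
In ft: 5821.82 / 0.3048 = 19100.5 ft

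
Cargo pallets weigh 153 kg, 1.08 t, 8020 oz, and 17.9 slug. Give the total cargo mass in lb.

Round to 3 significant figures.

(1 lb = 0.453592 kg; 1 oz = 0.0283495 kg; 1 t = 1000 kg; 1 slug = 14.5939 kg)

153 kg (already kg)
1.08 t × 1000 = 1080 kg
8020 oz × 0.0283495 = 227.363 kg
17.9 slug × 14.5939 = 261.231 kg
Total: 153 + 1080 + 227.363 + 261.231 = 1721.59 kg
In lb: 1721.59 / 0.453592 = 3795.46 lb

3800 lb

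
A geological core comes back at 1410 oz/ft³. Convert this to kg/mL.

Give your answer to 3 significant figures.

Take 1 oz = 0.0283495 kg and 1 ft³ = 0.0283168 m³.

1410 oz/ft³ × 0.0283495 kg/oz ÷ 0.0283168 m³/ft³ = 1411.63 kg/m³
1411.63 kg/m³ × 10⁻⁶ m³/mL = 0.00141163 kg/mL

0.00141 kg/mL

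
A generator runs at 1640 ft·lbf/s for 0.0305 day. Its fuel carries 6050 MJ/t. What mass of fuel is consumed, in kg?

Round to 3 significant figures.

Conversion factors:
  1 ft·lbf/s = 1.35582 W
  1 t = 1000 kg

1640 ft·lbf/s → 2223.54 W
0.0305 day → 2635.2 s
E = P × t = 2223.54 × 2635.2 = 5.85947×10⁶ J
6050 MJ/t → 6.05×10⁶ J/kg
m = E / e_s = 5.85947×10⁶ / 6.05×10⁶ = 0.968507 kg

0.969 kg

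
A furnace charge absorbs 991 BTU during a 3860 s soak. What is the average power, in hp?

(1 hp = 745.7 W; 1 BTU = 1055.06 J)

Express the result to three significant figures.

991 BTU × 1055.06 = 1.04556×10⁶ J
P = E / t = 1.04556×10⁶ J / 3860 s = 270.87 W
270.87 W ÷ (745.7 W/hp) = 0.363243 hp

0.363 hp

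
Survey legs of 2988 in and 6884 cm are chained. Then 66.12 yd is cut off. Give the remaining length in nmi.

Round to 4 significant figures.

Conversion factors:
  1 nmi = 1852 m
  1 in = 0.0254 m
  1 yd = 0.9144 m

2988 in × 0.0254 = 75.8952 m
6884 cm × 0.01 = 68.84 m
66.12 yd × 0.9144 = 60.4601 m
Net: 75.8952 + 68.84 − 60.4601 = 84.2751 m
In nmi: 84.2751 / 1852 = 0.0455049 nmi

0.04550 nmi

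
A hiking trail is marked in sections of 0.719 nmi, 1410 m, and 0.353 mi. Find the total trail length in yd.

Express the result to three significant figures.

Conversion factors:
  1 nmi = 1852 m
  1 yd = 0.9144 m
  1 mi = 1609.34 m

3620 yd

0.719 nmi × 1852 = 1331.59 m
1410 m (already m)
0.353 mi × 1609.34 = 568.097 m
Combined: 1331.59 + 1410 + 568.097 = 3309.69 m
In yd: 3309.69 / 0.9144 = 3619.52 yd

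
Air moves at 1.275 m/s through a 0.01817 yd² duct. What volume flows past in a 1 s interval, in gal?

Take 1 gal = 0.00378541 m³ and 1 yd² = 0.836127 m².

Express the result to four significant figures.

5.117 gal

0.01817 yd² × 0.836127 = 0.0151924 m²
V = v × A × t = 1.275 m/s × 0.0151924 m² × 1 s = 0.0193703 m³
0.0193703 m³ ÷ (0.00378541 m³/gal) = 5.11709 gal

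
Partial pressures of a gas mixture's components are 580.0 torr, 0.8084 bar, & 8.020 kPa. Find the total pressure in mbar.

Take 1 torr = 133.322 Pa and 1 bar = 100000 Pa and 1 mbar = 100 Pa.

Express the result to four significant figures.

1662 mbar

580.0 torr × 133.322 = 77326.8 Pa
0.8084 bar × 100000 = 80840 Pa
8.020 kPa × 1000 = 8020 Pa
Combined: 77326.8 + 80840 + 8020 = 166187 Pa
In mbar: 166187 / 100 = 1661.87 mbar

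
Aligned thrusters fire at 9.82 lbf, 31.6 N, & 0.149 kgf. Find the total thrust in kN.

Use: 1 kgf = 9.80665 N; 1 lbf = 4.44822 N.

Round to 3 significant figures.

0.0767 kN

9.82 lbf × 4.44822 = 43.6815 N
31.6 N (already N)
0.149 kgf × 9.80665 = 1.46119 N
Sum: 43.6815 + 31.6 + 1.46119 = 76.7427 N
In kN: 76.7427 / 1000 = 0.0767427 kN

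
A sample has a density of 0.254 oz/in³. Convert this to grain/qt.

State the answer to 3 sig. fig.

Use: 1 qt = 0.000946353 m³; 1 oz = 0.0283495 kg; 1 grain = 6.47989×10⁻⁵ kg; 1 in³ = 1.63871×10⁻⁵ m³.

6420 grain/qt

0.254 oz/in³ × 0.0283495 kg/oz ÷ 1.63871×10⁻⁵ m³/in³ = 439.417 kg/m³
439.417 kg/m³ ÷ 6.47989×10⁻⁵ kg/grain × 0.000946353 m³/qt = 6417.45 grain/qt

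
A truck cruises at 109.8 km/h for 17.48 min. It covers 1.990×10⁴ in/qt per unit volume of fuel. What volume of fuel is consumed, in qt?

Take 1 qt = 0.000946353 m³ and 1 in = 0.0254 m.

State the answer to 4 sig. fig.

63.29 qt

109.8 km/h → 30.5 m/s
17.48 min → 1048.8 s
d = v × t = 30.5 × 1048.8 = 31988.4 m
1.990×10⁴ in/qt → 534114 m/m³
V = d / (distance per unit fuel) = 31988.4 / 534114 = 0.0598906 m³
In qt: 0.0598906 / 0.000946353 = 63.2857 qt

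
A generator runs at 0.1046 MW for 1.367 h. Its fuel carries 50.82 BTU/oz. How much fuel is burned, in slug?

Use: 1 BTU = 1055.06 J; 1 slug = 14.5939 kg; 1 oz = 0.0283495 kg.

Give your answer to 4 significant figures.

0.1046 MW → 104600 W
1.367 h → 4921.2 s
E = P × t = 104600 × 4921.2 = 5.14758×10⁸ J
50.82 BTU/oz → 1.89133×10⁶ J/kg
m = E / e_s = 5.14758×10⁸ / 1.89133×10⁶ = 272.167 kg
In slug: 272.167 / 14.5939 = 18.6494 slug

18.65 slug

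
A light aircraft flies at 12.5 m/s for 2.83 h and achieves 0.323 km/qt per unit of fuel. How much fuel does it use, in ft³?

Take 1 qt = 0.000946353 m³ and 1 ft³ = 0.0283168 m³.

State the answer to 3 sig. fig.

2.83 h → 10188 s
d = v × t = 12.5 × 10188 = 127350 m
0.323 km/qt → 341310 m/m³
V = d / (distance per unit fuel) = 127350 / 341310 = 0.373121 m³
In ft³: 0.373121 / 0.0283168 = 13.1767 ft³

13.2 ft³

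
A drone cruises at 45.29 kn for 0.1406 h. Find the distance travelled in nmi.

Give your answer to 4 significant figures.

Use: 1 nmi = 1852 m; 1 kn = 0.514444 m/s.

45.29 kn × 0.514444 = 23.2992 m/s
0.1406 h × 3600 = 506.16 s
d = v × t = 23.2992 m/s × 506.16 s = 11793.1 m
11793.1 m ÷ (1852 m/nmi) = 6.36776 nmi

6.368 nmi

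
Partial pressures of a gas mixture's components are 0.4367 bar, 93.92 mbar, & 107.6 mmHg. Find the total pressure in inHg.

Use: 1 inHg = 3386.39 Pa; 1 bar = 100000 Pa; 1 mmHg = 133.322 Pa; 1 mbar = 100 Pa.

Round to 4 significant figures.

0.4367 bar × 100000 = 43670 Pa
93.92 mbar × 100 = 9392 Pa
107.6 mmHg × 133.322 = 14345.4 Pa
Total: 43670 + 9392 + 14345.4 = 67407.4 Pa
In inHg: 67407.4 / 3386.39 = 19.9054 inHg

19.91 inHg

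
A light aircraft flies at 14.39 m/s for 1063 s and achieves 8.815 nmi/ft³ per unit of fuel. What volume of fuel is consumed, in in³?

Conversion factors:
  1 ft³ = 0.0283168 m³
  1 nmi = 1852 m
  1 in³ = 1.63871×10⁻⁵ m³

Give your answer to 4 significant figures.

1619 in³

d = v × t = 14.39 × 1063 = 15296.6 m
8.815 nmi/ft³ → 576526 m/m³
V = d / (distance per unit fuel) = 15296.6 / 576526 = 0.0265324 m³
In in³: 0.0265324 / 1.63871×10⁻⁵ = 1619.1 in³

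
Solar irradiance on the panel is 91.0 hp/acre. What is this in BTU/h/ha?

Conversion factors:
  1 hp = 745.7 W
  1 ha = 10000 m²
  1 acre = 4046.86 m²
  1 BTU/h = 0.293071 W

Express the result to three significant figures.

91.0 hp/acre × 745.7 W/hp ÷ 4046.86 m²/acre = 16.7682 W/m²
16.7682 W/m² ÷ 0.293071 W/BTU/h × 10000 m²/ha = 572155 BTU/h/ha

5.72×10⁵ BTU/h/ha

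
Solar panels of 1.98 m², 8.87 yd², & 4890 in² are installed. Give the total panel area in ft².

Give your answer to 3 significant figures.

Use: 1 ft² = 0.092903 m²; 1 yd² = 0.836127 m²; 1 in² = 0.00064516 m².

135 ft²

1.98 m² (already m²)
8.87 yd² × 0.836127 → 7.41645 m²
4890 in² × 0.00064516 → 3.15483 m²
Sum: 1.98 + 7.41645 + 3.15483 = 12.5513 m²
In ft²: 12.5513 / 0.092903 = 135.101 ft²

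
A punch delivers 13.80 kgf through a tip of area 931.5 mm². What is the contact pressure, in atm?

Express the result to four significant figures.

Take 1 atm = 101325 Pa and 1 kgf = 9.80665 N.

1.434 atm

13.80 kgf × 9.80665 → 135.332 N
931.5 mm² × 10⁻⁶ → 9.315×10⁻⁴ m²
P = F / A = 135.332 N / 9.315×10⁻⁴ m² = 145284 Pa
145284 Pa ÷ (101325 Pa/atm) = 1.43384 atm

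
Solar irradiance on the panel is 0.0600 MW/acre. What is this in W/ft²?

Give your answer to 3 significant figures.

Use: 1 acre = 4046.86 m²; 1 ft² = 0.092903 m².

0.0600 MW/acre × 1000000 W/MW ÷ 4046.86 m²/acre = 14.8263 W/m²
14.8263 W/m² × 0.092903 m²/ft² = 1.37741 W/ft²

1.38 W/ft²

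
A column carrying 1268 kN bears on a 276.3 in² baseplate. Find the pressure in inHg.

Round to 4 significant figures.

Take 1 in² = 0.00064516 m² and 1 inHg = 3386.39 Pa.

1268 kN × 1000 → 1.268×10⁶ N
276.3 in² × 0.00064516 → 0.178258 m²
P = F / A = 1.268×10⁶ N / 0.178258 m² = 7.11329×10⁶ Pa
7.11329×10⁶ Pa ÷ (3386.39 Pa/inHg) = 2100.55 inHg

2101 inHg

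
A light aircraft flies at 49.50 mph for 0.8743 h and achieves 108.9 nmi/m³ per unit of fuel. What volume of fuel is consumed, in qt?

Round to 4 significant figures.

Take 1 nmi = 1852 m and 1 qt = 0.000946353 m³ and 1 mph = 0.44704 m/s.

49.50 mph → 22.1285 m/s
0.8743 h → 3147.48 s
d = v × t = 22.1285 × 3147.48 = 69649 m
108.9 nmi/m³ → 201683 m/m³
V = d / (distance per unit fuel) = 69649 / 201683 = 0.345339 m³
In qt: 0.345339 / 0.000946353 = 364.916 qt

364.9 qt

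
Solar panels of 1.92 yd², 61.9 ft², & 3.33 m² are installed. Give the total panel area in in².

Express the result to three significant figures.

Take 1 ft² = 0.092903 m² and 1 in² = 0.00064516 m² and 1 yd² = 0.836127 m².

1.66×10⁴ in²

1.92 yd² × 0.836127 = 1.60536 m²
61.9 ft² × 0.092903 = 5.7507 m²
3.33 m² (already m²)
Sum: 1.60536 + 5.7507 + 3.33 = 10.6861 m²
In in²: 10.6861 / 0.00064516 = 16563.5 in²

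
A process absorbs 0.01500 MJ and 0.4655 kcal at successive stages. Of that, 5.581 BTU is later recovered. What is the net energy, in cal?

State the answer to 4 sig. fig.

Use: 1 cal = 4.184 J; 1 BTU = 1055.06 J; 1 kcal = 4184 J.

2643 cal

0.01500 MJ × 1000000 = 15000 J
0.4655 kcal × 4184 = 1947.65 J
5.581 BTU × 1055.06 = 5888.29 J
Sum: 15000 + 1947.65 − 5888.29 = 11059.4 J
In cal: 11059.4 / 4.184 = 2643.26 cal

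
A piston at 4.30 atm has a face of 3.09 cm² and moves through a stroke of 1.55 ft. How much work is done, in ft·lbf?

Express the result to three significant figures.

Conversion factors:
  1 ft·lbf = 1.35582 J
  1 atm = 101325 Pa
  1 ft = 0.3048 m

4.30 atm → 435698 Pa
3.09 cm² → 3.09×10⁻⁴ m²
F = P × A = 435698 × 3.09×10⁻⁴ = 134.631 N
1.55 ft → 0.47244 m
W = F × d = 134.631 × 0.47244 = 63.6051 J
In ft·lbf: 63.6051 / 1.35582 = 46.9126 ft·lbf

46.9 ft·lbf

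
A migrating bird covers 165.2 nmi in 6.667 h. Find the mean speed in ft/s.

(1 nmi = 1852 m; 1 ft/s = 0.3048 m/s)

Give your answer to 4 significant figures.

41.82 ft/s

165.2 nmi × 1852 = 305950 m
6.667 h × 3600 = 24001.2 s
v = d / t = 305950 m / 24001.2 s = 12.7473 m/s
12.7473 m/s ÷ (0.3048 m/s/ft/s) = 41.8219 ft/s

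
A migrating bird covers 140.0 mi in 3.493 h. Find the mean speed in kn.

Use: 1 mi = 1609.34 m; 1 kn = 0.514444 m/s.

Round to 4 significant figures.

34.83 kn

140.0 mi × 1609.34 = 225308 m
3.493 h × 3600 = 12574.8 s
v = d / t = 225308 m / 12574.8 s = 17.9174 m/s
17.9174 m/s ÷ (0.514444 m/s/kn) = 34.8287 kn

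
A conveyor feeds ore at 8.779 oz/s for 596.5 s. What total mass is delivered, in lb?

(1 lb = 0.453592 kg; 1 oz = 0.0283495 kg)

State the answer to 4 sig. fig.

8.779 oz/s → 0.24888 kg/s
m = ṁ × t = 0.24888 × 596.5 = 148.457 kg
In lb: 148.457 / 0.453592 = 327.292 lb

327.3 lb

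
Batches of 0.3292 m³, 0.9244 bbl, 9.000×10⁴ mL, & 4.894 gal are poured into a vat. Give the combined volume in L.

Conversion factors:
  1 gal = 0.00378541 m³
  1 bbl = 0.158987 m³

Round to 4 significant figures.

584.7 L

0.3292 m³ (already m³)
0.9244 bbl × 0.158987 = 0.146968 m³
9.000×10⁴ mL × 10⁻⁶ = 0.09 m³
4.894 gal × 0.00378541 = 0.0185258 m³
Sum: 0.3292 + 0.146968 + 0.09 + 0.0185258 = 0.584694 m³
In L: 0.584694 / 0.001 = 584.694 L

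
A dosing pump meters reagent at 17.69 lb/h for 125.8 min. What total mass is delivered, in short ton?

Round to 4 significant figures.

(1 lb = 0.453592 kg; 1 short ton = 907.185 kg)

0.01854 short ton

17.69 lb/h → 0.0022289 kg/s
125.8 min → 7548 s
m = ṁ × t = 0.0022289 × 7548 = 16.8237 kg
In short ton: 16.8237 / 907.185 = 0.0185449 short ton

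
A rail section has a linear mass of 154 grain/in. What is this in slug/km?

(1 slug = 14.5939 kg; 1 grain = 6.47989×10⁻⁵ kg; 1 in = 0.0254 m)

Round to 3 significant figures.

154 grain/in × 6.47989×10⁻⁵ kg/grain ÷ 0.0254 m/in = 0.392875 kg/m
0.392875 kg/m ÷ 14.5939 kg/slug × 1000 m/km = 26.9205 slug/km

26.9 slug/km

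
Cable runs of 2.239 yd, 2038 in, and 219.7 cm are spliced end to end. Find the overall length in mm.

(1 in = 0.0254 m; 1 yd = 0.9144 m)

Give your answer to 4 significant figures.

2.239 yd × 0.9144 = 2.04734 m
2038 in × 0.0254 = 51.7652 m
219.7 cm × 0.01 = 2.197 m
Sum: 2.04734 + 51.7652 + 2.197 = 56.0095 m
In mm: 56.0095 / 0.001 = 56009.5 mm

5.601×10⁴ mm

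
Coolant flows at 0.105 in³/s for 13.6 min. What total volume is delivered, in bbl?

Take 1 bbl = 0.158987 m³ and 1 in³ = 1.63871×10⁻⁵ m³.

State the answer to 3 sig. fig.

0.105 in³/s → 1.72065×10⁻⁶ m³/s
13.6 min → 816 s
V = Q × t = 1.72065×10⁻⁶ × 816 = 0.00140405 m³
In bbl: 0.00140405 / 0.158987 = 0.00883123 bbl

0.00883 bbl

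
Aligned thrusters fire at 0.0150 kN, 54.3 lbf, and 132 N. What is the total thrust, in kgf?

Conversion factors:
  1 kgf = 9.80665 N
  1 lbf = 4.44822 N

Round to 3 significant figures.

0.0150 kN × 1000 = 15 N
54.3 lbf × 4.44822 = 241.538 N
132 N (already N)
Total: 15 + 241.538 + 132 = 388.538 N
In kgf: 388.538 / 9.80665 = 39.6198 kgf

39.6 kgf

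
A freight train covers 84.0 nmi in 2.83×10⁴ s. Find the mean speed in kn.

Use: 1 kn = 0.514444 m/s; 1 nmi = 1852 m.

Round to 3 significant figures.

10.7 kn

84.0 nmi × 1852 → 155568 m
v = d / t = 155568 m / 28300 s = 5.4971 m/s
5.4971 m/s ÷ (0.514444 m/s/kn) = 10.6855 kn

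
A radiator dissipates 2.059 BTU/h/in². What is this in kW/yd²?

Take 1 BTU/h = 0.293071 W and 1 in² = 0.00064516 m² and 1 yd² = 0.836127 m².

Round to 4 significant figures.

2.059 BTU/h/in² × 0.293071 W/BTU/h ÷ 0.00064516 m²/in² = 935.323 W/m²
935.323 W/m² ÷ 1000 W/kW × 0.836127 m²/yd² = 0.782049 kW/yd²

0.7820 kW/yd²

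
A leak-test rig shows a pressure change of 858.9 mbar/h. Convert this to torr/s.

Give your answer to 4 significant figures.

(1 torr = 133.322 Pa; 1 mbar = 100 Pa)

0.1790 torr/s

858.9 mbar/h × 100 Pa/mbar ÷ 3600 s/h = 23.8583 Pa/s
23.8583 Pa/s ÷ 133.322 Pa/torr = 0.178952 torr/s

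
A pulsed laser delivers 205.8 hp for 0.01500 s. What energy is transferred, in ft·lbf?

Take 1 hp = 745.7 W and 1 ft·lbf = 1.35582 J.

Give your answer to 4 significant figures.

205.8 hp × 745.7 = 153465 W
E = P × t = 153465 W × 0.015 s = 2301.98 J
2301.98 J ÷ (1.35582 J/ft·lbf) = 1697.85 ft·lbf

1698 ft·lbf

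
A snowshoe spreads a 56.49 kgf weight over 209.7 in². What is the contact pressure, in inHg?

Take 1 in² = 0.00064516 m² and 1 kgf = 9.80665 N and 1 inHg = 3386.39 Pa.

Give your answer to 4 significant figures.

56.49 kgf × 9.80665 → 553.978 N
209.7 in² × 0.00064516 → 0.13529 m²
P = F / A = 553.978 N / 0.13529 m² = 4094.74 Pa
4094.74 Pa ÷ (3386.39 Pa/inHg) = 1.20918 inHg

1.209 inHg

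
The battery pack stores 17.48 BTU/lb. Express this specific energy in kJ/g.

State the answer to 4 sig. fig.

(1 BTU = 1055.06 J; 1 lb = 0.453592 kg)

0.04066 kJ/g

17.48 BTU/lb × 1055.06 J/BTU ÷ 0.453592 kg/lb = 40658.7 J/kg
40658.7 J/kg ÷ 1000 J/kJ × 0.001 kg/g = 0.0406587 kJ/g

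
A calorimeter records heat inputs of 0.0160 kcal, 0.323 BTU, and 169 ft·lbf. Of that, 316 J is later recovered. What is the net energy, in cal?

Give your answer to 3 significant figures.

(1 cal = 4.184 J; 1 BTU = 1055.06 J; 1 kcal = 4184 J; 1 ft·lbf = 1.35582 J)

76.7 cal

0.0160 kcal × 4184 = 66.944 J
0.323 BTU × 1055.06 = 340.784 J
169 ft·lbf × 1.35582 = 229.134 J
316 J (already J)
Result: 66.944 + 340.784 + 229.134 − 316 = 320.862 J
In cal: 320.862 / 4.184 = 76.6879 cal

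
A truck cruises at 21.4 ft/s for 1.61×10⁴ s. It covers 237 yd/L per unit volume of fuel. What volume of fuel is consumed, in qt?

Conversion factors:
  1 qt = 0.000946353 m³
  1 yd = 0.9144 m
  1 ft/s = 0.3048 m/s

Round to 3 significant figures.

21.4 ft/s → 6.52272 m/s
d = v × t = 6.52272 × 16100 = 105016 m
237 yd/L → 216713 m/m³
V = d / (distance per unit fuel) = 105016 / 216713 = 0.484586 m³
In qt: 0.484586 / 0.000946353 = 512.056 qt

512 qt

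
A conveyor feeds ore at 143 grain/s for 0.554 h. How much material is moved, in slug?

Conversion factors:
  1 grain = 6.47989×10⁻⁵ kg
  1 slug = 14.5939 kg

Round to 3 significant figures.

1.27 slug

143 grain/s → 0.00926624 kg/s
0.554 h → 1994.4 s
m = ṁ × t = 0.00926624 × 1994.4 = 18.4806 kg
In slug: 18.4806 / 14.5939 = 1.26632 slug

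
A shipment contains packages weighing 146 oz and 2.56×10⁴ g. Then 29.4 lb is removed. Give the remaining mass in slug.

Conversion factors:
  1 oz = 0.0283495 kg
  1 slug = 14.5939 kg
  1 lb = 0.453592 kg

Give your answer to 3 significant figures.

1.12 slug

146 oz × 0.0283495 = 4.13903 kg
2.56×10⁴ g × 0.001 = 25.6 kg
29.4 lb × 0.453592 = 13.3356 kg
Sum: 4.13903 + 25.6 − 13.3356 = 16.4034 kg
In slug: 16.4034 / 14.5939 = 1.12399 slug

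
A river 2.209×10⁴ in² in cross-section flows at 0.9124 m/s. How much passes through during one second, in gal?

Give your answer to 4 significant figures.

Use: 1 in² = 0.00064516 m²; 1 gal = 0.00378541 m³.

2.209×10⁴ in² × 0.00064516 = 14.2516 m²
V = v × A × t = 0.9124 m/s × 14.2516 m² × 1 s = 13.0032 m³
13.0032 m³ ÷ (0.00378541 m³/gal) = 3435.08 gal

3435 gal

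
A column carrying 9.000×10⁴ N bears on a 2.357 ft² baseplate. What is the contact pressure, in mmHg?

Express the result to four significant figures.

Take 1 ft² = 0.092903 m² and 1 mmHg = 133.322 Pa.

2.357 ft² × 0.092903 = 0.218972 m²
P = F / A = 90000 N / 0.218972 m² = 411011 Pa
411011 Pa ÷ (133.322 Pa/mmHg) = 3082.84 mmHg

3083 mmHg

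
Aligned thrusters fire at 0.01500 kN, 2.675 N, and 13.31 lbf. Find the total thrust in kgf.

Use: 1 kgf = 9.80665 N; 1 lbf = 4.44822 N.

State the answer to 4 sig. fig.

0.01500 kN × 1000 = 15 N
2.675 N (already N)
13.31 lbf × 4.44822 = 59.2058 N
Total: 15 + 2.675 + 59.2058 = 76.8808 N
In kgf: 76.8808 / 9.80665 = 7.83966 kgf

7.840 kgf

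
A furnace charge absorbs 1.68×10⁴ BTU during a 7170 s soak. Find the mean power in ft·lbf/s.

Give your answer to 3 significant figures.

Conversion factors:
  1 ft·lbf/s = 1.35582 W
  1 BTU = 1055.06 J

1820 ft·lbf/s

1.68×10⁴ BTU × 1055.06 = 1.7725×10⁷ J
P = E / t = 1.7725×10⁷ J / 7170 s = 2472.11 W
2472.11 W ÷ (1.35582 W/ft·lbf/s) = 1823.33 ft·lbf/s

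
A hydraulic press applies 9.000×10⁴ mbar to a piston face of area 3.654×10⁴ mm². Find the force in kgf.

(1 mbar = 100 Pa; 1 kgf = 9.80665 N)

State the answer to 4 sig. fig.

9.000×10⁴ mbar × 100 = 9×10⁶ Pa
3.654×10⁴ mm² × 10⁻⁶ = 0.03654 m²
F = P × A = 9×10⁶ Pa × 0.03654 m² = 328860 N
328860 N ÷ (9.80665 N/kgf) = 33534.4 kgf

3.353×10⁴ kgf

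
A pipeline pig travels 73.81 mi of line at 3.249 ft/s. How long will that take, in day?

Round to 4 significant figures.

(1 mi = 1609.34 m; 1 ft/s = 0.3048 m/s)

73.81 mi × 1609.34 → 118785 m
3.249 ft/s × 0.3048 → 0.990295 m/s
t = d / v = 118785 m / 0.990295 m/s = 119949 s
119949 s ÷ (86400 s/day) = 1.3883 day

1.388 day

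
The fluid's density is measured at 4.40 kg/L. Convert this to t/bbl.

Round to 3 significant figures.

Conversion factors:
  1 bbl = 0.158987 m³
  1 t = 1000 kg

0.700 t/bbl

4.40 kg/L ÷ 0.001 m³/L = 4400 kg/m³
4400 kg/m³ ÷ 1000 kg/t × 0.158987 m³/bbl = 0.699543 t/bbl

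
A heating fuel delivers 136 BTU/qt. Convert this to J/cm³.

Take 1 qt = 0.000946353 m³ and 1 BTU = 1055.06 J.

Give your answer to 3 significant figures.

136 BTU/qt × 1055.06 J/BTU ÷ 0.000946353 m³/qt = 1.51622×10⁸ J/m³
1.51622×10⁸ J/m³ × 10⁻⁶ m³/cm³ = 151.622 J/cm³

152 J/cm³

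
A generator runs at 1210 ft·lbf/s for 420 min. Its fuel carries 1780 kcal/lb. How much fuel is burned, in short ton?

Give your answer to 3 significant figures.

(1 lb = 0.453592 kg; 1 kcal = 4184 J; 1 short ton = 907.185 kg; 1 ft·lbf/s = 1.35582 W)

1210 ft·lbf/s → 1640.54 W
420 min → 25200 s
E = P × t = 1640.54 × 25200 = 4.13416×10⁷ J
1780 kcal/lb → 1.6419×10⁷ J/kg
m = E / e_s = 4.13416×10⁷ / 1.6419×10⁷ = 2.51791 kg
In short ton: 2.51791 / 907.185 = 0.00277552 short ton

0.00278 short ton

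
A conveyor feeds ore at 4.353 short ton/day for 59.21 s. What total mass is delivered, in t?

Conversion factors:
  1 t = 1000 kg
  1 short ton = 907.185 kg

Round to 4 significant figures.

0.002706 t

4.353 short ton/day → 0.0457057 kg/s
m = ṁ × t = 0.0457057 × 59.21 = 2.70623 kg
In t: 2.70623 / 1000 = 0.00270623 t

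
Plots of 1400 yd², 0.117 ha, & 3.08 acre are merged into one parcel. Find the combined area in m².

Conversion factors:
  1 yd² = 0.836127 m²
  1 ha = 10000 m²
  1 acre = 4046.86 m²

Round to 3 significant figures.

1400 yd² × 0.836127 = 1170.58 m²
0.117 ha × 10000 = 1170 m²
3.08 acre × 4046.86 = 12464.3 m²
Combined: 1170.58 + 1170 + 12464.3 = 14804.9 m²

1.48×10⁴ m²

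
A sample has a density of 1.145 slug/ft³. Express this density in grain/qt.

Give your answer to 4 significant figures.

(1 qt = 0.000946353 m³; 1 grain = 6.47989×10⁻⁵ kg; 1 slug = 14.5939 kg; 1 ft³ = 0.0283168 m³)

8618 grain/qt

1.145 slug/ft³ × 14.5939 kg/slug ÷ 0.0283168 m³/ft³ = 590.11 kg/m³
590.11 kg/m³ ÷ 6.47989×10⁻⁵ kg/grain × 0.000946353 m³/qt = 8618.24 grain/qt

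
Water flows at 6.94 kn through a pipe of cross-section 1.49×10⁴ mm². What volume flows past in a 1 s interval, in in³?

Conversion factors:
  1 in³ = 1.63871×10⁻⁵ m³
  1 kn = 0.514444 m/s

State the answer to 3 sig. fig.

6.94 kn × 0.514444 → 3.57024 m/s
1.49×10⁴ mm² × 10⁻⁶ → 0.0149 m²
V = v × A × t = 3.57024 m/s × 0.0149 m² × 1 s = 0.0531966 m³
0.0531966 m³ ÷ (1.63871×10⁻⁵ m³/in³) = 3246.25 in³

3250 in³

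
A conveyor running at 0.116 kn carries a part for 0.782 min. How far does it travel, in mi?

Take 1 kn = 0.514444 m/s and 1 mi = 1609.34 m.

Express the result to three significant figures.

0.116 kn × 0.514444 = 0.0596755 m/s
0.782 min × 60 = 46.92 s
d = v × t = 0.0596755 m/s × 46.92 s = 2.79997 m
2.79997 m ÷ (1609.34 m/mi) = 0.00173983 mi

0.00174 mi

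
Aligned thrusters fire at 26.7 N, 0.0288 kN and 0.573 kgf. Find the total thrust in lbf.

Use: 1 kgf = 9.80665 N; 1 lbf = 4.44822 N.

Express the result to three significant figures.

26.7 N (already N)
0.0288 kN × 1000 → 28.8 N
0.573 kgf × 9.80665 → 5.61921 N
Total: 26.7 + 28.8 + 5.61921 = 61.1192 N
In lbf: 61.1192 / 4.44822 = 13.7401 lbf

13.7 lbf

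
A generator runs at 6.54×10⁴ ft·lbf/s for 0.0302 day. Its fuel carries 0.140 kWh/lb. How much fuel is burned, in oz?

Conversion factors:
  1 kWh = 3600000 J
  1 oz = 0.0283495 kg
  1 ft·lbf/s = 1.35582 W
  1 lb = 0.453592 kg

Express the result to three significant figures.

7340 oz

6.54×10⁴ ft·lbf/s → 88670.6 W
0.0302 day → 2609.28 s
E = P × t = 88670.6 × 2609.28 = 2.31366×10⁸ J
0.140 kWh/lb → 1.11113×10⁶ J/kg
m = E / e_s = 2.31366×10⁸ / 1.11113×10⁶ = 208.226 kg
In oz: 208.226 / 0.0283495 = 7344.96 oz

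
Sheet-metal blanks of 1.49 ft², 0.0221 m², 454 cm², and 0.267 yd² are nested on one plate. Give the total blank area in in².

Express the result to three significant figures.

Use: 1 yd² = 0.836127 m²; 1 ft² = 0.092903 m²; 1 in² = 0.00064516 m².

665 in²

1.49 ft² × 0.092903 = 0.138425 m²
0.0221 m² (already m²)
454 cm² × 0.0001 = 0.0454 m²
0.267 yd² × 0.836127 = 0.223246 m²
Sum: 0.138425 + 0.0221 + 0.0454 + 0.223246 = 0.429171 m²
In in²: 0.429171 / 0.00064516 = 665.216 in²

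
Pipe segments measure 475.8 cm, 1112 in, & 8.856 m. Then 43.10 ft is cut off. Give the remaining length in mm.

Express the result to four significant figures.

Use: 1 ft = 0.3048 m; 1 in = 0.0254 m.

475.8 cm × 0.01 = 4.758 m
1112 in × 0.0254 = 28.2448 m
8.856 m (already m)
43.10 ft × 0.3048 = 13.1369 m
Net: 4.758 + 28.2448 + 8.856 − 13.1369 = 28.7219 m
In mm: 28.7219 / 0.001 = 28721.9 mm

2.872×10⁴ mm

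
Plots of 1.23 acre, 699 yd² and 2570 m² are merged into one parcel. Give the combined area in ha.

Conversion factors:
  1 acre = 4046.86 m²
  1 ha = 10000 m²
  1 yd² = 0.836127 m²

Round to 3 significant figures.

1.23 acre × 4046.86 = 4977.64 m²
699 yd² × 0.836127 = 584.453 m²
2570 m² (already m²)
Sum: 4977.64 + 584.453 + 2570 = 8132.09 m²
In ha: 8132.09 / 10000 = 0.813209 ha

0.813 ha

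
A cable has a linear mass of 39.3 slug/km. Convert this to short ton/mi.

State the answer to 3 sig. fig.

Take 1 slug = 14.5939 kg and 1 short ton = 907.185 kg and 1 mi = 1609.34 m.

39.3 slug/km × 14.5939 kg/slug ÷ 1000 m/km = 0.57354 kg/m
0.57354 kg/m ÷ 907.185 kg/short ton × 1609.34 m/mi = 1.01746 short ton/mi

1.02 short ton/mi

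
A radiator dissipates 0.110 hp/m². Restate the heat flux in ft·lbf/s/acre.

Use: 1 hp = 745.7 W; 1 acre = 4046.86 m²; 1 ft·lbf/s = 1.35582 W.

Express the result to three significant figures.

2.45×10⁵ ft·lbf/s/acre

0.110 hp/m² × 745.7 W/hp = 82.027 W/m²
82.027 W/m² ÷ 1.35582 W/ft·lbf/s × 4046.86 m²/acre = 244835 ft·lbf/s/acre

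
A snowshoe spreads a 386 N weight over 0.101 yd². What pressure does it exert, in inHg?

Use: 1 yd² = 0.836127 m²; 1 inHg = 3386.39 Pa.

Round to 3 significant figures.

1.35 inHg

0.101 yd² × 0.836127 = 0.0844488 m²
P = F / A = 386 N / 0.0844488 m² = 4570.82 Pa
4570.82 Pa ÷ (3386.39 Pa/inHg) = 1.34976 inHg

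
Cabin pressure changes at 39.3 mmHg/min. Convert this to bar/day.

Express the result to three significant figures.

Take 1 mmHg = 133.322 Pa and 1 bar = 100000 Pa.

75.4 bar/day

39.3 mmHg/min × 133.322 Pa/mmHg ÷ 60 s/min = 87.3259 Pa/s
87.3259 Pa/s ÷ 100000 Pa/bar × 86400 s/day = 75.4496 bar/day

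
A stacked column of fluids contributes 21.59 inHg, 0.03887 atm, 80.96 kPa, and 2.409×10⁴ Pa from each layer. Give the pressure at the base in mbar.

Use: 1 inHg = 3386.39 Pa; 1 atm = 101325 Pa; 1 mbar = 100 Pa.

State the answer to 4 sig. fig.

1821 mbar

21.59 inHg × 3386.39 = 73112.2 Pa
0.03887 atm × 101325 = 3938.5 Pa
80.96 kPa × 1000 = 80960 Pa
2.409×10⁴ Pa (already Pa)
Sum: 73112.2 + 3938.5 + 80960 + 24090 = 182101 Pa
In mbar: 182101 / 100 = 1821.01 mbar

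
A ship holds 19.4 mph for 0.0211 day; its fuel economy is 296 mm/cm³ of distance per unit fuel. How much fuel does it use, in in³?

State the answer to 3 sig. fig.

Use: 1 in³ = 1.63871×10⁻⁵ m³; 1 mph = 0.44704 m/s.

19.4 mph → 8.67258 m/s
0.0211 day → 1823.04 s
d = v × t = 8.67258 × 1823.04 = 15810.5 m
296 mm/cm³ → 296000 m/m³
V = d / (distance per unit fuel) = 15810.5 / 296000 = 0.0534139 m³
In in³: 0.0534139 / 1.63871×10⁻⁵ = 3259.51 in³

3260 in³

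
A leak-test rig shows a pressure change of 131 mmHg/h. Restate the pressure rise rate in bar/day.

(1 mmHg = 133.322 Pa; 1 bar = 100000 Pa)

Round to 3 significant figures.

131 mmHg/h × 133.322 Pa/mmHg ÷ 3600 s/h = 4.85144 Pa/s
4.85144 Pa/s ÷ 100000 Pa/bar × 86400 s/day = 4.19164 bar/day

4.19 bar/day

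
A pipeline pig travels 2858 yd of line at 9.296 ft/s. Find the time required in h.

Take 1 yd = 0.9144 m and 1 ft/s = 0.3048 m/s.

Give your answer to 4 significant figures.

0.2562 h

2858 yd × 0.9144 = 2613.36 m
9.296 ft/s × 0.3048 = 2.83342 m/s
t = d / v = 2613.36 m / 2.83342 m/s = 922.334 s
922.334 s ÷ (3600 s/h) = 0.256204 h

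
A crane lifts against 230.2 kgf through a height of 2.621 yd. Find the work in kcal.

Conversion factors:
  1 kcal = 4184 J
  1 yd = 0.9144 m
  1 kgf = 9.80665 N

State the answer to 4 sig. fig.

1.293 kcal

230.2 kgf × 9.80665 → 2257.49 N
2.621 yd × 0.9144 → 2.39664 m
W = F × d = 2257.49 N × 2.39664 m = 5410.39 J
5410.39 J ÷ (4184 J/kcal) = 1.29311 kcal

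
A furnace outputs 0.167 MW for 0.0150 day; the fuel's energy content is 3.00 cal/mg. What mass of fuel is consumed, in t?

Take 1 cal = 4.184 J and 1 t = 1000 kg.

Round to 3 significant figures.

0.167 MW → 167000 W
0.0150 day → 1296 s
E = P × t = 167000 × 1296 = 2.16432×10⁸ J
3.00 cal/mg → 1.2552×10⁷ J/kg
m = E / e_s = 2.16432×10⁸ / 1.2552×10⁷ = 17.2428 kg
In t: 17.2428 / 1000 = 0.0172428 t

0.0172 t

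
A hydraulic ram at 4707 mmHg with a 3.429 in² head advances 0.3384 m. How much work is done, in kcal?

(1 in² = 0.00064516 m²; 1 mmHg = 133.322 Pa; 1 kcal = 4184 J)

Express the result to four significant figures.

0.1123 kcal

4707 mmHg → 627547 Pa
3.429 in² → 0.00221225 m²
F = P × A = 627547 × 0.00221225 = 1388.29 N
W = F × d = 1388.29 × 0.3384 = 469.797 J
In kcal: 469.797 / 4184 = 0.112284 kcal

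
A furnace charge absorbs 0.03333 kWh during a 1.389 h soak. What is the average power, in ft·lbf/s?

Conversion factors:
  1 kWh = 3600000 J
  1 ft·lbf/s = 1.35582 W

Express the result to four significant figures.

0.03333 kWh × 3600000 = 119988 J
1.389 h × 3600 = 5000.4 s
P = E / t = 119988 J / 5000.4 s = 23.9957 W
23.9957 W ÷ (1.35582 W/ft·lbf/s) = 17.6983 ft·lbf/s

17.70 ft·lbf/s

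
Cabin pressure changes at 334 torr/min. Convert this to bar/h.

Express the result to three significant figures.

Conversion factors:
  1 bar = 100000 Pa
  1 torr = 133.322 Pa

26.7 bar/h

334 torr/min × 133.322 Pa/torr ÷ 60 s/min = 742.159 Pa/s
742.159 Pa/s ÷ 100000 Pa/bar × 3600 s/h = 26.7177 bar/h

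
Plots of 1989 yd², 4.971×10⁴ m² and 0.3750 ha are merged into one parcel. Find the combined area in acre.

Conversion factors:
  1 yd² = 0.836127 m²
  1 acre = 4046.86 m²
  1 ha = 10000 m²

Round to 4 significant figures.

1989 yd² × 0.836127 = 1663.06 m²
4.971×10⁴ m² (already m²)
0.3750 ha × 10000 = 3750 m²
Combined: 1663.06 + 49710 + 3750 = 55123.1 m²
In acre: 55123.1 / 4046.86 = 13.6212 acre

13.62 acre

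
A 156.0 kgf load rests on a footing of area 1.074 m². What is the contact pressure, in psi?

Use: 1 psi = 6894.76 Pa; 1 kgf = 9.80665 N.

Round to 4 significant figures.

0.2066 psi

156.0 kgf × 9.80665 = 1529.84 N
P = F / A = 1529.84 N / 1.074 m² = 1424.43 Pa
1424.43 Pa ÷ (6894.76 Pa/psi) = 0.206596 psi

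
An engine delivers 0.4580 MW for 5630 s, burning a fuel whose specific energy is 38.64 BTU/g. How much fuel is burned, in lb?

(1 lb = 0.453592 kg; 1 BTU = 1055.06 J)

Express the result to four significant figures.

0.4580 MW → 458000 W
E = P × t = 458000 × 5630 = 2.57854×10⁹ J
38.64 BTU/g → 4.07675×10⁷ J/kg
m = E / e_s = 2.57854×10⁹ / 4.07675×10⁷ = 63.2499 kg
In lb: 63.2499 / 0.453592 = 139.442 lb

139.4 lb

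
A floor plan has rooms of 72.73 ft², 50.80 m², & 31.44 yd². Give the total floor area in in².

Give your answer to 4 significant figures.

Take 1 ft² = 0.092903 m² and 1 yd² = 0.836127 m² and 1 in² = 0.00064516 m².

1.300×10⁵ in²

72.73 ft² × 0.092903 = 6.75684 m²
50.80 m² (already m²)
31.44 yd² × 0.836127 = 26.2878 m²
Total: 6.75684 + 50.8 + 26.2878 = 83.8446 m²
In in²: 83.8446 / 0.00064516 = 129959 in²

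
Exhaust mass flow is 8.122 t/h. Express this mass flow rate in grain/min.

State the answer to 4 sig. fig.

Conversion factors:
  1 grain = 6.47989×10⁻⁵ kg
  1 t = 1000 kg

2.089×10⁶ grain/min

8.122 t/h × 1000 kg/t ÷ 3600 s/h = 2.25611 kg/s
2.25611 kg/s ÷ 6.47989×10⁻⁵ kg/grain × 60 s/min = 2.08903×10⁶ grain/min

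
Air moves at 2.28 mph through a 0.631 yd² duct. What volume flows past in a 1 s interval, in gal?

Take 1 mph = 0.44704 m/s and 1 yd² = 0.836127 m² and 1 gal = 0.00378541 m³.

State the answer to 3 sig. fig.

2.28 mph × 0.44704 = 1.01925 m/s
0.631 yd² × 0.836127 = 0.527596 m²
V = v × A × t = 1.01925 m/s × 0.527596 m² × 1 s = 0.537752 m³
0.537752 m³ ÷ (0.00378541 m³/gal) = 142.059 gal

142 gal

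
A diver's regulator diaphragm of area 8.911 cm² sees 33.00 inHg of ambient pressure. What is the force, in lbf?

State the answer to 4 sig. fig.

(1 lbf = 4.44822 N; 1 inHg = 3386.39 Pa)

22.39 lbf

33.00 inHg × 3386.39 = 111751 Pa
8.911 cm² × 0.0001 = 8.911×10⁻⁴ m²
F = P × A = 111751 Pa × 8.911×10⁻⁴ m² = 99.5813 N
99.5813 N ÷ (4.44822 N/lbf) = 22.3868 lbf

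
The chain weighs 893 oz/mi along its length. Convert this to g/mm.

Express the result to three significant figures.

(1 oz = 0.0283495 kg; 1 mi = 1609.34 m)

0.0157 g/mm

893 oz/mi × 0.0283495 kg/oz ÷ 1609.34 m/mi = 0.0157307 kg/m
0.0157307 kg/m ÷ 0.001 kg/g × 0.001 m/mm = 0.0157307 g/mm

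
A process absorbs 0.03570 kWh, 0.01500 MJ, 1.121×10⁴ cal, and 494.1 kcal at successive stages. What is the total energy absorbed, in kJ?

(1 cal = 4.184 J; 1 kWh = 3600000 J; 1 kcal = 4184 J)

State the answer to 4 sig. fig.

2258 kJ

0.03570 kWh × 3600000 = 128520 J
0.01500 MJ × 1000000 = 15000 J
1.121×10⁴ cal × 4.184 = 46902.6 J
494.1 kcal × 4184 = 2.06731×10⁶ J
Sum: 128520 + 15000 + 46902.6 + 2.06731×10⁶ = 2.25773×10⁶ J
In kJ: 2.25773×10⁶ / 1000 = 2257.73 kJ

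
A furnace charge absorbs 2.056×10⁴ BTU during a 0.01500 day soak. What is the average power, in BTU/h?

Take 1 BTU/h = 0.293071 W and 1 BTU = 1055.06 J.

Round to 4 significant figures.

5.711×10⁴ BTU/h

2.056×10⁴ BTU × 1055.06 = 2.1692×10⁷ J
0.01500 day × 86400 = 1296 s
P = E / t = 2.1692×10⁷ J / 1296 s = 16737.7 W
16737.7 W ÷ (0.293071 W/BTU/h) = 57111.4 BTU/h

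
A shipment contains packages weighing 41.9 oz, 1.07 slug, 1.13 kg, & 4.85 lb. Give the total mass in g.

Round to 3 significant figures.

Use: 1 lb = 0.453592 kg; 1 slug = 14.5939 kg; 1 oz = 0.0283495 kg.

41.9 oz × 0.0283495 → 1.18784 kg
1.07 slug × 14.5939 → 15.6155 kg
1.13 kg (already kg)
4.85 lb × 0.453592 → 2.19992 kg
Sum: 1.18784 + 15.6155 + 1.13 + 2.19992 = 20.1333 kg
In g: 20.1333 / 0.001 = 20133.3 g

2.01×10⁴ g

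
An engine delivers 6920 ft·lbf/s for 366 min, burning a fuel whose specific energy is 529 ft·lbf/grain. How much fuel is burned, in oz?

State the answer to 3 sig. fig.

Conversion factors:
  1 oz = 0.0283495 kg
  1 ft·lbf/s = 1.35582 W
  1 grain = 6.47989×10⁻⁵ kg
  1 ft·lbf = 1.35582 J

6920 ft·lbf/s → 9382.27 W
366 min → 21960 s
E = P × t = 9382.27 × 21960 = 2.06035×10⁸ J
529 ft·lbf/grain → 1.10685×10⁷ J/kg
m = E / e_s = 2.06035×10⁸ / 1.10685×10⁷ = 18.6145 kg
In oz: 18.6145 / 0.0283495 = 656.608 oz

657 oz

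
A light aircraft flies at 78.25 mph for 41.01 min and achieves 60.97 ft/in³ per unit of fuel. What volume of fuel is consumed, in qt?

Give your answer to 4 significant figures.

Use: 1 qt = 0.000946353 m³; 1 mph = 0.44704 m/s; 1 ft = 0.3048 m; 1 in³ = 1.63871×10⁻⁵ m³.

78.25 mph → 34.9809 m/s
41.01 min → 2460.6 s
d = v × t = 34.9809 × 2460.6 = 86074 m
60.97 ft/in³ → 1.13404×10⁶ m/m³
V = d / (distance per unit fuel) = 86074 / 1.13404×10⁶ = 0.0759003 m³
In qt: 0.0759003 / 0.000946353 = 80.2029 qt

80.20 qt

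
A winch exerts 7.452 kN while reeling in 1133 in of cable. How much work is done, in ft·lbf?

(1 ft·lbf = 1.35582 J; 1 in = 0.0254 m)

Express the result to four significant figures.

1.582×10⁵ ft·lbf

7.452 kN × 1000 → 7452 N
1133 in × 0.0254 → 28.7782 m
W = F × d = 7452 N × 28.7782 m = 214455 J
214455 J ÷ (1.35582 J/ft·lbf) = 158174 ft·lbf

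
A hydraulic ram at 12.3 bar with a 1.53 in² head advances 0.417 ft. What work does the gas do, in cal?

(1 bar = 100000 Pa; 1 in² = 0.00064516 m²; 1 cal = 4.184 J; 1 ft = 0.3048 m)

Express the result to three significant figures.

36.9 cal

12.3 bar → 1.23×10⁶ Pa
1.53 in² → 9.87095×10⁻⁴ m²
F = P × A = 1.23×10⁶ × 9.87095×10⁻⁴ = 1214.13 N
0.417 ft → 0.127102 m
W = F × d = 1214.13 × 0.127102 = 154.318 J
In cal: 154.318 / 4.184 = 36.8829 cal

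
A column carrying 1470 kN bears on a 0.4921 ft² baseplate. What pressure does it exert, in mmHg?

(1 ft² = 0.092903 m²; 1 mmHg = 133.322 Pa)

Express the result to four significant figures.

2.412×10⁵ mmHg

1470 kN × 1000 → 1.47×10⁶ N
0.4921 ft² × 0.092903 → 0.0457176 m²
P = F / A = 1.47×10⁶ N / 0.0457176 m² = 3.21539×10⁷ Pa
3.21539×10⁷ Pa ÷ (133.322 Pa/mmHg) = 241175 mmHg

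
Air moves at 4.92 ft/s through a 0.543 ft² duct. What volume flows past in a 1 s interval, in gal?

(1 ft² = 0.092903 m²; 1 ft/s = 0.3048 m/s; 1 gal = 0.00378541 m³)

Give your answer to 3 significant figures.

20.0 gal

4.92 ft/s × 0.3048 → 1.49962 m/s
0.543 ft² × 0.092903 → 0.0504463 m²
V = v × A × t = 1.49962 m/s × 0.0504463 m² × 1 s = 0.0756503 m³
0.0756503 m³ ÷ (0.00378541 m³/gal) = 19.9847 gal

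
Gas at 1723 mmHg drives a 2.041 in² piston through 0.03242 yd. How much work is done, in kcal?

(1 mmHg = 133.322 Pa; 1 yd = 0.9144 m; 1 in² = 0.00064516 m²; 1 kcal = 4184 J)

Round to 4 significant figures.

1723 mmHg → 229714 Pa
2.041 in² → 0.00131677 m²
F = P × A = 229714 × 0.00131677 = 302.481 N
0.03242 yd → 0.0296448 m
W = F × d = 302.481 × 0.0296448 = 8.96699 J
In kcal: 8.96699 / 4184 = 0.00214316 kcal

0.002143 kcal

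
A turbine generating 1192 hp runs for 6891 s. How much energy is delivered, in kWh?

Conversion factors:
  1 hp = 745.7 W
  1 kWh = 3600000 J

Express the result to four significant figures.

1701 kWh

1192 hp × 745.7 = 888874 W
E = P × t = 888874 W × 6891 s = 6.12523×10⁹ J
6.12523×10⁹ J ÷ (3600000 J/kWh) = 1701.45 kWh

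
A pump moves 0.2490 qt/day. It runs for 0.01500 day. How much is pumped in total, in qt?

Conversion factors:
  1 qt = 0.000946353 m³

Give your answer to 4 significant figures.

0.003735 qt

0.2490 qt/day → 2.72734×10⁻⁹ m³/s
0.01500 day → 1296 s
V = Q × t = 2.72734×10⁻⁹ × 1296 = 3.53463×10⁻⁶ m³
In qt: 3.53463×10⁻⁶ / 0.000946353 = 0.003735 qt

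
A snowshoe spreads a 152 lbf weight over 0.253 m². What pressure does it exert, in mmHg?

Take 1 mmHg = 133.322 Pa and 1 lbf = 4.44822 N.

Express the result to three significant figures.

20.0 mmHg

152 lbf × 4.44822 = 676.129 N
P = F / A = 676.129 N / 0.253 m² = 2672.45 Pa
2672.45 Pa ÷ (133.322 Pa/mmHg) = 20.0451 mmHg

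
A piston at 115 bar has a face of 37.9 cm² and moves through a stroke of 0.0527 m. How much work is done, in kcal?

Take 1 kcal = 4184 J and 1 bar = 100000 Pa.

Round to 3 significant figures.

0.549 kcal

115 bar → 1.15×10⁷ Pa
37.9 cm² → 0.00379 m²
F = P × A = 1.15×10⁷ × 0.00379 = 43585 N
W = F × d = 43585 × 0.0527 = 2296.93 J
In kcal: 2296.93 / 4184 = 0.548979 kcal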